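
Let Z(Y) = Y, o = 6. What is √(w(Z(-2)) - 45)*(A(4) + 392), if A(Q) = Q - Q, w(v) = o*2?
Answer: 392*I*√33 ≈ 2251.9*I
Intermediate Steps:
w(v) = 12 (w(v) = 6*2 = 12)
A(Q) = 0
√(w(Z(-2)) - 45)*(A(4) + 392) = √(12 - 45)*(0 + 392) = √(-33)*392 = (I*√33)*392 = 392*I*√33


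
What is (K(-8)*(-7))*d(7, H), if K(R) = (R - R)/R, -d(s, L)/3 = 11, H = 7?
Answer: 0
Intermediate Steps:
d(s, L) = -33 (d(s, L) = -3*11 = -33)
K(R) = 0 (K(R) = 0/R = 0)
(K(-8)*(-7))*d(7, H) = (0*(-7))*(-33) = 0*(-33) = 0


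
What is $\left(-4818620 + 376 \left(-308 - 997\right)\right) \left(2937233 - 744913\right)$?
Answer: $-11639684576000$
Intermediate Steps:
$\left(-4818620 + 376 \left(-308 - 997\right)\right) \left(2937233 - 744913\right) = \left(-4818620 + 376 \left(-1305\right)\right) 2192320 = \left(-4818620 - 490680\right) 2192320 = \left(-5309300\right) 2192320 = -11639684576000$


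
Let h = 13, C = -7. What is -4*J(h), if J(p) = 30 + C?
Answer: -92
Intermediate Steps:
J(p) = 23 (J(p) = 30 - 7 = 23)
-4*J(h) = -4*23 = -92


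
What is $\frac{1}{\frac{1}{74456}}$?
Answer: $74456$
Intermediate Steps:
$\frac{1}{\frac{1}{74456}} = 74456$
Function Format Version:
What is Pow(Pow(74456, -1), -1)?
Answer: 74456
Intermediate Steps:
Pow(Pow(74456, -1), -1) = Pow(Rational(1, 74456), -1) = 74456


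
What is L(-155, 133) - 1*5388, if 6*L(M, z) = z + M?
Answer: -16175/3 ≈ -5391.7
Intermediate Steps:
L(M, z) = M/6 + z/6 (L(M, z) = (z + M)/6 = (M + z)/6 = M/6 + z/6)
L(-155, 133) - 1*5388 = ((1/6)*(-155) + (1/6)*133) - 1*5388 = (-155/6 + 133/6) - 5388 = -11/3 - 5388 = -16175/3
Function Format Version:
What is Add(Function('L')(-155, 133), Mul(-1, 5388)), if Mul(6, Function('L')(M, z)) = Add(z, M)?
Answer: Rational(-16175, 3) ≈ -5391.7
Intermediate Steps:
Function('L')(M, z) = Add(Mul(Rational(1, 6), M), Mul(Rational(1, 6), z)) (Function('L')(M, z) = Mul(Rational(1, 6), Add(z, M)) = Mul(Rational(1, 6), Add(M, z)) = Add(Mul(Rational(1, 6), M), Mul(Rational(1, 6), z)))
Add(Function('L')(-155, 133), Mul(-1, 5388)) = Add(Add(Mul(Rational(1, 6), -155), Mul(Rational(1, 6), 133)), Mul(-1, 5388)) = Add(Add(Rational(-155, 6), Rational(133, 6)), -5388) = Add(Rational(-11, 3), -5388) = Rational(-16175, 3)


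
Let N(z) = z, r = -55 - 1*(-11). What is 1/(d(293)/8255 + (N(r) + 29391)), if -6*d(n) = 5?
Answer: 9906/290711381 ≈ 3.4075e-5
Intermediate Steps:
d(n) = -⅚ (d(n) = -⅙*5 = -⅚)
r = -44 (r = -55 + 11 = -44)
1/(d(293)/8255 + (N(r) + 29391)) = 1/(-⅚/8255 + (-44 + 29391)) = 1/(-⅚*1/8255 + 29347) = 1/(-1/9906 + 29347) = 1/(290711381/9906) = 9906/290711381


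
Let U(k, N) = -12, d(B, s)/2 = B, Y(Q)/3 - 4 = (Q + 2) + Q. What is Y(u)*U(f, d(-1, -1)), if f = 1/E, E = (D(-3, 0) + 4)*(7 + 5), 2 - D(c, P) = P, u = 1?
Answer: -288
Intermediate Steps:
D(c, P) = 2 - P
E = 72 (E = ((2 - 1*0) + 4)*(7 + 5) = ((2 + 0) + 4)*12 = (2 + 4)*12 = 6*12 = 72)
Y(Q) = 18 + 6*Q (Y(Q) = 12 + 3*((Q + 2) + Q) = 12 + 3*((2 + Q) + Q) = 12 + 3*(2 + 2*Q) = 12 + (6 + 6*Q) = 18 + 6*Q)
d(B, s) = 2*B
f = 1/72 ≈ 0.013889
Y(u)*U(f, d(-1, -1)) = (18 + 6*1)*(-12) = (18 + 6)*(-12) = 24*(-12) = -288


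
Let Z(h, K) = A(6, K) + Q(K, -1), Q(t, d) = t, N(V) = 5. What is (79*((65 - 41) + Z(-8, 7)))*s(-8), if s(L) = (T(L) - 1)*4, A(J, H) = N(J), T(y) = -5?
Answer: -68256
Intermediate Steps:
A(J, H) = 5
Z(h, K) = 5 + K
s(L) = -24 (s(L) = (-5 - 1)*4 = -6*4 = -24)
(79*((65 - 41) + Z(-8, 7)))*s(-8) = (79*((65 - 41) + (5 + 7)))*(-24) = (79*(24 + 12))*(-24) = (79*36)*(-24) = 2844*(-24) = -68256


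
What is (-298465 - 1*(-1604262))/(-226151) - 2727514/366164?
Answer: -547482935661/41404177382 ≈ -13.223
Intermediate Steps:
(-298465 - 1*(-1604262))/(-226151) - 2727514/366164 = (-298465 + 1604262)*(-1/226151) - 2727514*1/366164 = 1305797*(-1/226151) - 1363757/183082 = -1305797/226151 - 1363757/183082 = -547482935661/41404177382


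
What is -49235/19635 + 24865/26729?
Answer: -165555608/104964783 ≈ -1.5772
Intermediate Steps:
-49235/19635 + 24865/26729 = -49235*1/19635 + 24865*(1/26729) = -9847/3927 + 24865/26729 = -165555608/104964783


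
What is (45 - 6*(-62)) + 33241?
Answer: 33658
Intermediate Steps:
(45 - 6*(-62)) + 33241 = (45 + 372) + 33241 = 417 + 33241 = 33658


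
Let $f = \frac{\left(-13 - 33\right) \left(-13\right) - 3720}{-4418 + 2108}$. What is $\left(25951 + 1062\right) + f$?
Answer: $\frac{4457368}{165} \approx 27014.0$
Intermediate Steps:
$f = \frac{223}{165}$ ($f = \frac{\left(-46\right) \left(-13\right) - 3720}{-2310} = \left(598 - 3720\right) \left(- \frac{1}{2310}\right) = \left(-3122\right) \left(- \frac{1}{2310}\right) = \frac{223}{165} \approx 1.3515$)
$\left(25951 + 1062\right) + f = \left(25951 + 1062\right) + \frac{223}{165} = 27013 + \frac{223}{165} = \frac{4457368}{165}$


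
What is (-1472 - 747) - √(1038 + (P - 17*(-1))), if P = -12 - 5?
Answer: -2219 - √1038 ≈ -2251.2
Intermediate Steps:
P = -17
(-1472 - 747) - √(1038 + (P - 17*(-1))) = (-1472 - 747) - √(1038 + (-17 - 17*(-1))) = -2219 - √(1038 + (-17 + 17)) = -2219 - √(1038 + 0) = -2219 - √1038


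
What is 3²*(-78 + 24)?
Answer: -486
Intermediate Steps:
3²*(-78 + 24) = 9*(-54) = -486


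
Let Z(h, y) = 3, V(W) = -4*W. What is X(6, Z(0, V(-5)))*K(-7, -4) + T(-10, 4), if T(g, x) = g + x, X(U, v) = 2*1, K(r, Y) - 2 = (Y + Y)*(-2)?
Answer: 30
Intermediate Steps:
K(r, Y) = 2 - 4*Y (K(r, Y) = 2 + (Y + Y)*(-2) = 2 + (2*Y)*(-2) = 2 - 4*Y)
X(U, v) = 2
X(6, Z(0, V(-5)))*K(-7, -4) + T(-10, 4) = 2*(2 - 4*(-4)) + (-10 + 4) = 2*(2 + 16) - 6 = 2*18 - 6 = 36 - 6 = 30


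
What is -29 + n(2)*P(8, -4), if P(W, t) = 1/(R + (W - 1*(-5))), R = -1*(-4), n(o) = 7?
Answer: -486/17 ≈ -28.588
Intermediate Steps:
R = 4
P(W, t) = 1/(9 + W) (P(W, t) = 1/(4 + (W - 1*(-5))) = 1/(4 + (W + 5)) = 1/(4 + (5 + W)) = 1/(9 + W))
-29 + n(2)*P(8, -4) = -29 + 7/(9 + 8) = -29 + 7/17 = -486/17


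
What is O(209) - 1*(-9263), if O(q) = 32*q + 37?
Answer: 15988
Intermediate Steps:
O(q) = 37 + 32*q
O(209) - 1*(-9263) = (37 + 32*209) - 1*(-9263) = (37 + 6688) + 9263 = 6725 + 9263 = 15988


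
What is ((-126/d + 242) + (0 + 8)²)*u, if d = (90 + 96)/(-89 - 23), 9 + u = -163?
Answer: -2036136/31 ≈ -65682.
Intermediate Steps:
u = -172 (u = -9 - 163 = -172)
d = -93/56 (d = 186/(-112) = 186*(-1/112) = -93/56 ≈ -1.6607)
((-126/d + 242) + (0 + 8)²)*u = ((-126/(-93/56) + 242) + (0 + 8)²)*(-172) = ((-126*(-56/93) + 242) + 8²)*(-172) = ((2352/31 + 242) + 64)*(-172) = (9854/31 + 64)*(-172) = (11838/31)*(-172) = -2036136/31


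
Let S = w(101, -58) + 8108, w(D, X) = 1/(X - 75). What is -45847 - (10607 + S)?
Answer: -8586745/133 ≈ -64562.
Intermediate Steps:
w(D, X) = 1/(-75 + X)
S = 1078363/133 (S = 1/(-75 - 58) + 8108 = 1/(-133) + 8108 = -1/133 + 8108 = 1078363/133 ≈ 8108.0)
-45847 - (10607 + S) = -45847 - (10607 + 1078363/133) = -45847 - 1*2489094/133 = -45847 - 2489094/133 = -8586745/133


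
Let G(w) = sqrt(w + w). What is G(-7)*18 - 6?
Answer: -6 + 18*I*sqrt(14) ≈ -6.0 + 67.35*I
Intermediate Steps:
G(w) = sqrt(2)*sqrt(w) (G(w) = sqrt(2*w) = sqrt(2)*sqrt(w))
G(-7)*18 - 6 = (sqrt(2)*sqrt(-7))*18 - 6 = (sqrt(2)*(I*sqrt(7)))*18 - 6 = (I*sqrt(14))*18 - 6 = 18*I*sqrt(14) - 6 = -6 + 18*I*sqrt(14)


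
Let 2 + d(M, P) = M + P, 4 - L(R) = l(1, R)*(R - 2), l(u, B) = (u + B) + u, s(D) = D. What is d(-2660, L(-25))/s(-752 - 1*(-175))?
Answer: 3279/577 ≈ 5.6828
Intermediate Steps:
l(u, B) = B + 2*u (l(u, B) = (B + u) + u = B + 2*u)
L(R) = 4 - (-2 + R)*(2 + R) (L(R) = 4 - (R + 2*1)*(R - 2) = 4 - (R + 2)*(-2 + R) = 4 - (2 + R)*(-2 + R) = 4 - (-2 + R)*(2 + R))
d(M, P) = -2 + M + P (d(M, P) = -2 + (M + P) = -2 + M + P)
d(-2660, L(-25))/s(-752 - 1*(-175)) = (-2 - 2660 + (8 - 1*(-25)²))/(-752 - 1*(-175)) = (-2 - 2660 + (8 - 1*625))/(-752 + 175) = (-2 - 2660 + (8 - 625))/(-577) = (-2 - 2660 - 617)*(-1/577) = -3279*(-1/577) = 3279/577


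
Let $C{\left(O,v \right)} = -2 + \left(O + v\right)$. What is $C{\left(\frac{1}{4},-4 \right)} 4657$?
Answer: $- \frac{107111}{4} \approx -26778.0$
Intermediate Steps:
$C{\left(O,v \right)} = -2 + O + v$
$C{\left(\frac{1}{4},-4 \right)} 4657 = \left(-2 + \frac{1}{4} - 4\right) 4657 = \left(- \frac{23}{4}\right) 4657 = - \frac{107111}{4}$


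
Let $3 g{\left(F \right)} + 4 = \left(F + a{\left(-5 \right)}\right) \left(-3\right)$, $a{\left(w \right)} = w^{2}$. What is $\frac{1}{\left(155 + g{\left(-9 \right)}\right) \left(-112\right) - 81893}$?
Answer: $- \frac{3}{291935} \approx -1.0276 \cdot 10^{-5}$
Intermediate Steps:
$g{\left(F \right)} = - \frac{79}{3} - F$ ($g{\left(F \right)} = - \frac{4}{3} + \frac{\left(F + \left(-5\right)^{2}\right) \left(-3\right)}{3} = - \frac{4}{3} + \frac{\left(F + 25\right) \left(-3\right)}{3} = - \frac{4}{3} + \frac{\left(25 + F\right) \left(-3\right)}{3} = - \frac{4}{3} + \frac{-75 - 3 F}{3} = - \frac{4}{3} - \left(25 + F\right) = - \frac{79}{3} - F$)
$\frac{1}{\left(155 + g{\left(-9 \right)}\right) \left(-112\right) - 81893} = \frac{1}{\left(155 - \frac{52}{3}\right) \left(-112\right) - 81893} = \frac{1}{\frac{413}{3} \left(-112\right) - 81893} = \frac{1}{- \frac{46256}{3} - 81893} = \frac{1}{- \frac{291935}{3}} = - \frac{3}{291935}$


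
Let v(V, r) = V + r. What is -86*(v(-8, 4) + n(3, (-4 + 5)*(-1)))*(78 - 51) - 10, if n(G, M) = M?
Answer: 11600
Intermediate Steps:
-86*(v(-8, 4) + n(3, (-4 + 5)*(-1)))*(78 - 51) - 10 = -86*((-8 + 4) + (-4 + 5)*(-1))*(78 - 51) - 10 = -86*(-4 + 1*(-1))*27 - 10 = -86*(-4 - 1)*27 - 10 = -(-430)*27 - 10 = -86*(-135) - 10 = 11610 - 10 = 11600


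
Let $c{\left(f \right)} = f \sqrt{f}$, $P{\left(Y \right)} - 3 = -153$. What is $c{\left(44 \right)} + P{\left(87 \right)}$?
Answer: $-150 + 88 \sqrt{11} \approx 141.86$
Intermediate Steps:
$P{\left(Y \right)} = -150$ ($P{\left(Y \right)} = 3 - 153 = -150$)
$c{\left(f \right)} = f^{\frac{3}{2}}$
$c{\left(44 \right)} + P{\left(87 \right)} = 44^{\frac{3}{2}} - 150 = 88 \sqrt{11} - 150 = -150 + 88 \sqrt{11}$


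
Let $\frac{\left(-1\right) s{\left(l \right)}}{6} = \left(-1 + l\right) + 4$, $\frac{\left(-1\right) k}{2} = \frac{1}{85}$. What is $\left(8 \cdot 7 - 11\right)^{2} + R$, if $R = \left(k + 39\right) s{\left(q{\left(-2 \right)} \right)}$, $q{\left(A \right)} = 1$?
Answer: $\frac{92613}{85} \approx 1089.6$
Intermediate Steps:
$k = - \frac{2}{85} \approx -0.023529$
$s{\left(l \right)} = -18 - 6 l$ ($s{\left(l \right)} = - 6 \left(\left(-1 + l\right) + 4\right) = - 6 \left(3 + l\right) = -18 - 6 l$)
$R = - \frac{79512}{85}$ ($R = \left(- \frac{2}{85} + 39\right) \left(-18 - 6\right) = \frac{3313 \left(-18 - 6\right)}{85} = \frac{3313}{85} \left(-24\right) = - \frac{79512}{85} \approx -935.44$)
$\left(8 \cdot 7 - 11\right)^{2} + R = \left(8 \cdot 7 - 11\right)^{2} - \frac{79512}{85} = \left(56 - 11\right)^{2} - \frac{79512}{85} = 45^{2} - \frac{79512}{85} = 2025 - \frac{79512}{85} = \frac{92613}{85}$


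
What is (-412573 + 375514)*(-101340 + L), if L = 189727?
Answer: -3275533833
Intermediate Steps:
(-412573 + 375514)*(-101340 + L) = (-412573 + 375514)*(-101340 + 189727) = -37059*88387 = -3275533833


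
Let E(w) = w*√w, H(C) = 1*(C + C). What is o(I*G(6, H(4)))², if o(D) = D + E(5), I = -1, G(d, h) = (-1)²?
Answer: 126 - 10*√5 ≈ 103.64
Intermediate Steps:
H(C) = 2*C (H(C) = 1*(2*C) = 2*C)
G(d, h) = 1
E(w) = w^(3/2)
o(D) = D + 5*√5 (o(D) = D + 5^(3/2) = D + 5*√5)
o(I*G(6, H(4)))² = (-1*1 + 5*√5)² = (-1 + 5*√5)²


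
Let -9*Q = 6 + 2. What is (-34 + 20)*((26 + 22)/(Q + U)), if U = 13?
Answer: -6048/109 ≈ -55.486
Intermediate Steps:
Q = -8/9 (Q = -(6 + 2)/9 = -⅑*8 = -8/9 ≈ -0.88889)
(-34 + 20)*((26 + 22)/(Q + U)) = (-34 + 20)*((26 + 22)/(-8/9 + 13)) = -672/109/9 = -672*9/109 = -14*432/109 = -6048/109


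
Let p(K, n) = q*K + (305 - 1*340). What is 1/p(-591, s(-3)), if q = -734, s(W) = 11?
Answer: 1/433759 ≈ 2.3054e-6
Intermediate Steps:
p(K, n) = -35 - 734*K (p(K, n) = -734*K + (305 - 1*340) = -734*K + (305 - 340) = -734*K - 35 = -35 - 734*K)
1/p(-591, s(-3)) = 1/(-35 - 734*(-591)) = 1/(-35 + 433794) = 1/433759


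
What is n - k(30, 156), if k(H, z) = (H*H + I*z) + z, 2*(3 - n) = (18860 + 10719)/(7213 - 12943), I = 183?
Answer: -339197881/11460 ≈ -29598.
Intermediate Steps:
n = 63959/11460 (n = 3 - (18860 + 10719)/(2*(7213 - 12943)) = 3 - 29579/(2*(-5730)) = 3 - 29579*(-1)/(2*5730) = 3 - ½*(-29579/5730) = 3 + 29579/11460 = 63959/11460 ≈ 5.5811)
k(H, z) = H² + 184*z (k(H, z) = (H*H + 183*z) + z = (H² + 183*z) + z = H² + 184*z)
n - k(30, 156) = 63959/11460 - (30² + 184*156) = 63959/11460 - (900 + 28704) = 63959/11460 - 1*29604 = 63959/11460 - 29604 = -339197881/11460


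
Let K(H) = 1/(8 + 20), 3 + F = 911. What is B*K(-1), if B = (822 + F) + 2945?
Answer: 4675/28 ≈ 166.96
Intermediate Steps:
F = 908 (F = -3 + 911 = 908)
K(H) = 1/28
B = 4675 (B = (822 + 908) + 2945 = 1730 + 2945 = 4675)
B*K(-1) = 4675*(1/28) = 4675/28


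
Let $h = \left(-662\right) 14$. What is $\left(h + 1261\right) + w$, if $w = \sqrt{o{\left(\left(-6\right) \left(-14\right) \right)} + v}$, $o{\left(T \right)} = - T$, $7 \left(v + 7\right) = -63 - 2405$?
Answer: $-8007 + \frac{3 i \sqrt{2415}}{7} \approx -8007.0 + 21.061 i$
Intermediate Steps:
$v = - \frac{2517}{7}$ ($v = -7 + \frac{-63 - 2405}{7} = -7 + \frac{1}{7} \left(-2468\right) = -7 - \frac{2468}{7} = - \frac{2517}{7} \approx -359.57$)
$h = -9268$
$w = \frac{3 i \sqrt{2415}}{7}$ ($w = \sqrt{- \left(-6\right) \left(-14\right) - \frac{2517}{7}} = \sqrt{\left(-1\right) 84 - \frac{2517}{7}} = \sqrt{-84 - \frac{2517}{7}} = \sqrt{- \frac{3105}{7}} = \frac{3 i \sqrt{2415}}{7} \approx 21.061 i$)
$\left(h + 1261\right) + w = \left(-9268 + 1261\right) + \frac{3 i \sqrt{2415}}{7} = -8007 + \frac{3 i \sqrt{2415}}{7}$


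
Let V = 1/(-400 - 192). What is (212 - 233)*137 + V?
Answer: -1703185/592 ≈ -2877.0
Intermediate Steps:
V = -1/592 (V = 1/(-592) = -1/592 ≈ -0.0016892)
(212 - 233)*137 + V = (212 - 233)*137 - 1/592 = -21*137 - 1/592 = -2877 - 1/592 = -1703185/592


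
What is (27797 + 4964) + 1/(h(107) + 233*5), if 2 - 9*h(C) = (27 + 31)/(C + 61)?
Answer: 28858477675/880879 ≈ 32761.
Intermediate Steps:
h(C) = 2/9 - 58/(9*(61 + C)) (h(C) = 2/9 - (27 + 31)/(9*(C + 61)) = 2/9 - 58/(9*(61 + C)))
(27797 + 4964) + 1/(h(107) + 233*5) = (27797 + 4964) + 1/(2*(32 + 107)/(9*(61 + 107)) + 233*5) = 32761 + 1/((2/9)*139/168 + 1165) = 32761 + 1/((2/9)*(1/168)*139 + 1165) = 32761 + 1/(139/756 + 1165) = 32761 + 1/(880879/756) = 32761 + 756/880879 = 28858477675/880879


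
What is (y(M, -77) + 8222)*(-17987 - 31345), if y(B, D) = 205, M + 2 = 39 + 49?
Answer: -415720764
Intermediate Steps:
M = 86 (M = -2 + (39 + 49) = -2 + 88 = 86)
(y(M, -77) + 8222)*(-17987 - 31345) = (205 + 8222)*(-17987 - 31345) = 8427*(-49332) = -415720764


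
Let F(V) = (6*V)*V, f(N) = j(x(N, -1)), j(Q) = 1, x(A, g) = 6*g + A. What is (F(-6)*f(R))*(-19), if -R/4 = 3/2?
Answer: -4104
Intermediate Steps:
x(A, g) = A + 6*g
R = -6 (R = -12/2 = -4*3/2 = -6)
f(N) = 1
F(V) = 6*V**2
(F(-6)*f(R))*(-19) = ((6*(-6)**2)*1)*(-19) = ((6*36)*1)*(-19) = (216*1)*(-19) = 216*(-19) = -4104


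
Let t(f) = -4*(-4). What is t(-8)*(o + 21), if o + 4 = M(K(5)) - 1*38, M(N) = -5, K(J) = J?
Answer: -416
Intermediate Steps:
t(f) = 16
o = -47 (o = -4 + (-5 - 1*38) = -4 + (-5 - 38) = -4 - 43 = -47)
t(-8)*(o + 21) = 16*(-47 + 21) = 16*(-26) = -416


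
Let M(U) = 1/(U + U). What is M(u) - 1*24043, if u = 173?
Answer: -8318877/346 ≈ -24043.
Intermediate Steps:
M(U) = 1/(2*U)
M(u) - 1*24043 = (½)/173 - 1*24043 = (½)*(1/173) - 24043 = 1/346 - 24043 = -8318877/346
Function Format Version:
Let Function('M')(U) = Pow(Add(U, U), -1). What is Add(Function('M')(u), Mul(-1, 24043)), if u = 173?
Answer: Rational(-8318877, 346) ≈ -24043.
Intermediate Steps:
Function('M')(U) = Mul(Rational(1, 2), Pow(U, -1)) (Function('M')(U) = Pow(Mul(2, U), -1) = Mul(Rational(1, 2), Pow(U, -1)))
Add(Function('M')(u), Mul(-1, 24043)) = Add(Mul(Rational(1, 2), Pow(173, -1)), Mul(-1, 24043)) = Add(Mul(Rational(1, 2), Rational(1, 173)), -24043) = Add(Rational(1, 346), -24043) = Rational(-8318877, 346)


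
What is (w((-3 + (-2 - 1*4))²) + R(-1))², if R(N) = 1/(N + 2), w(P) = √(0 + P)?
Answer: 100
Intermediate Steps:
w(P) = √P
R(N) = 1/(2 + N)
(w((-3 + (-2 - 1*4))²) + R(-1))² = (√((-3 + (-2 - 1*4))²) + 1/(2 - 1))² = (√((-3 + (-2 - 4))²) + 1/1)² = (√((-3 - 6)²) + 1)² = (√((-9)²) + 1)² = (√81 + 1)² = (9 + 1)² = 10² = 100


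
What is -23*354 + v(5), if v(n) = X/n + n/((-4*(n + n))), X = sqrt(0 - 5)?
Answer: -65137/8 + I*sqrt(5)/5 ≈ -8142.1 + 0.44721*I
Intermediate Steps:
X = I*sqrt(5) (X = sqrt(-5) = I*sqrt(5) ≈ 2.2361*I)
v(n) = -1/8 + I*sqrt(5)/n (v(n) = (I*sqrt(5))/n + n/((-4*(n + n))) = I*sqrt(5)/n + n/((-8*n)) = I*sqrt(5)/n + n*(-1/(8*n)) = I*sqrt(5)/n - 1/8 = -1/8 + I*sqrt(5)/n)
-23*354 + v(5) = -23*354 + (-1/8*5 + I*sqrt(5))/5 = -8142 + (-5/8 + I*sqrt(5))/5 = -8142 + (-1/8 + I*sqrt(5)/5) = -65137/8 + I*sqrt(5)/5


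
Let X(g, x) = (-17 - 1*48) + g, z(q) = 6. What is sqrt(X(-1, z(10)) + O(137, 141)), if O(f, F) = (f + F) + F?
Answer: sqrt(353) ≈ 18.788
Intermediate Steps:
O(f, F) = f + 2*F (O(f, F) = (F + f) + F = f + 2*F)
X(g, x) = -65 + g (X(g, x) = (-17 - 48) + g = -65 + g)
sqrt(X(-1, z(10)) + O(137, 141)) = sqrt((-65 - 1) + (137 + 2*141)) = sqrt(-66 + (137 + 282)) = sqrt(-66 + 419) = sqrt(353)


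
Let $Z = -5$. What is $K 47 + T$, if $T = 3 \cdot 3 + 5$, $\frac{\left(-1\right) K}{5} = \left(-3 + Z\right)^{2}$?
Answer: $-15026$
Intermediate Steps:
$K = -320$ ($K = - 5 \left(-3 - 5\right)^{2} = - 5 \left(-8\right)^{2} = \left(-5\right) 64 = -320$)
$T = 14$ ($T = 9 + 5 = 14$)
$K 47 + T = \left(-320\right) 47 + 14 = -15040 + 14 = -15026$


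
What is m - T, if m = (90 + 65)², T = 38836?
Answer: -14811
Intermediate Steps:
m = 24025 (m = 155² = 24025)
m - T = 24025 - 1*38836 = 24025 - 38836 = -14811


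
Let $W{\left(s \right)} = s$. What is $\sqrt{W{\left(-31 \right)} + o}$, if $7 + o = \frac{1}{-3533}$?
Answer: $\frac{i \sqrt{474322915}}{3533} \approx 6.1644 i$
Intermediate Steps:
$o = - \frac{24732}{3533}$ ($o = -7 + \frac{1}{-3533} = -7 - \frac{1}{3533} = - \frac{24732}{3533} \approx -7.0003$)
$\sqrt{W{\left(-31 \right)} + o} = \sqrt{-31 - \frac{24732}{3533}} = \sqrt{- \frac{134255}{3533}} = \frac{i \sqrt{474322915}}{3533}$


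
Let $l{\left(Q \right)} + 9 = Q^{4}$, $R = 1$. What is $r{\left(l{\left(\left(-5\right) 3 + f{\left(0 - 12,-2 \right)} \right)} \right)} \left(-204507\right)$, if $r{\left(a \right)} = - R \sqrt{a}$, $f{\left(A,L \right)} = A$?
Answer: $13497462 \sqrt{122} \approx 1.4908 \cdot 10^{8}$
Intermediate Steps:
$l{\left(Q \right)} = -9 + Q^{4}$
$r{\left(a \right)} = - \sqrt{a}$ ($r{\left(a \right)} = \left(-1\right) 1 \sqrt{a} = - \sqrt{a}$)
$r{\left(l{\left(\left(-5\right) 3 + f{\left(0 - 12,-2 \right)} \right)} \right)} \left(-204507\right) = - \sqrt{-9 + \left(\left(-5\right) 3 + \left(0 - 12\right)\right)^{4}} \left(-204507\right) = - \sqrt{-9 + \left(-15 + \left(0 - 12\right)\right)^{4}} \left(-204507\right) = - \sqrt{-9 + \left(-15 - 12\right)^{4}} \left(-204507\right) = - \sqrt{-9 + \left(-27\right)^{4}} \left(-204507\right) = - \sqrt{-9 + 531441} \left(-204507\right) = - \sqrt{531432} \left(-204507\right) = - 66 \sqrt{122} \left(-204507\right) = 13497462 \sqrt{122}$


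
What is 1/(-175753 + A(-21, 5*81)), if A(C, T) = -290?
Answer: -1/176043 ≈ -5.6804e-6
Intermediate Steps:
1/(-175753 + A(-21, 5*81)) = 1/(-175753 - 290) = 1/(-176043) = -1/176043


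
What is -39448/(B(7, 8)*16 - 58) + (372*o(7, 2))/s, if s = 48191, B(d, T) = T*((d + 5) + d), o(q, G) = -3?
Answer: -951843976/57202717 ≈ -16.640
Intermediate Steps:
B(d, T) = T*(5 + 2*d) (B(d, T) = T*((5 + d) + d) = T*(5 + 2*d))
-39448/(B(7, 8)*16 - 58) + (372*o(7, 2))/s = -39448/((8*(5 + 2*7))*16 - 58) + (372*(-3))/48191 = -39448/((8*(5 + 14))*16 - 58) - 1116*1/48191 = -39448/((8*19)*16 - 58) - 1116/48191 = -39448/(152*16 - 58) - 1116/48191 = -39448/(2432 - 58) - 1116/48191 = -39448/2374 - 1116/48191 = -39448*1/2374 - 1116/48191 = -19724/1187 - 1116/48191 = -951843976/57202717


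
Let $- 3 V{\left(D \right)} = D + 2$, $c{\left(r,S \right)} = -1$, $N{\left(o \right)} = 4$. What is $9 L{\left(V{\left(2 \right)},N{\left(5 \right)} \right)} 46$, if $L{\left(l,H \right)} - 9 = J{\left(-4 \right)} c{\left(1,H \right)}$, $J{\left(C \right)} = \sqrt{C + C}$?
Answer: $3726 - 828 i \sqrt{2} \approx 3726.0 - 1171.0 i$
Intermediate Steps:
$J{\left(C \right)} = \sqrt{2} \sqrt{C}$ ($J{\left(C \right)} = \sqrt{2 C} = \sqrt{2} \sqrt{C}$)
$V{\left(D \right)} = - \frac{2}{3} - \frac{D}{3}$ ($V{\left(D \right)} = - \frac{D + 2}{3} = - \frac{2 + D}{3} = - \frac{2}{3} - \frac{D}{3}$)
$L{\left(l,H \right)} = 9 - 2 i \sqrt{2}$ ($L{\left(l,H \right)} = 9 + \sqrt{2} \sqrt{-4} \left(-1\right) = 9 + \sqrt{2} \cdot 2 i \left(-1\right) = 9 + 2 i \sqrt{2} \left(-1\right) = 9 - 2 i \sqrt{2}$)
$9 L{\left(V{\left(2 \right)},N{\left(5 \right)} \right)} 46 = 9 \left(9 - 2 i \sqrt{2}\right) 46 = \left(81 - 18 i \sqrt{2}\right) 46 = 3726 - 828 i \sqrt{2}$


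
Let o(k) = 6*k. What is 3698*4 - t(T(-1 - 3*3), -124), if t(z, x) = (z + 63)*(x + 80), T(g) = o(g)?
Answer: 14924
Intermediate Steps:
T(g) = 6*g
t(z, x) = (63 + z)*(80 + x)
3698*4 - t(T(-1 - 3*3), -124) = 3698*4 - (5040 + 63*(-124) + 80*(6*(-1 - 3*3)) - 744*(-1 - 3*3)) = 14792 - (5040 - 7812 + 80*(6*(-1 - 9)) - 744*(-1 - 9)) = 14792 - (5040 - 7812 + 80*(6*(-10)) - 744*(-10)) = 14792 - (5040 - 7812 + 80*(-60) - 124*(-60)) = 14792 - (5040 - 7812 - 4800 + 7440) = 14792 - 1*(-132) = 14792 + 132 = 14924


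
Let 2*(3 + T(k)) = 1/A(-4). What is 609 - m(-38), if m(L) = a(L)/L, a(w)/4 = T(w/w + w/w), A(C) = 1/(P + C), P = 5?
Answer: 11566/19 ≈ 608.74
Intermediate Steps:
A(C) = 1/(5 + C)
T(k) = -5/2 (T(k) = -3 + 1/(2*(1/(5 - 4))) = -3 + 1/(2*(1/1)) = -3 + (½)/1 = -3 + (½)*1 = -3 + ½ = -5/2)
a(w) = -10 (a(w) = 4*(-5/2) = -10)
m(L) = -10/L
609 - m(-38) = 609 - (-10)/(-38) = 609 - (-10)*(-1)/38 = 609 - 1*5/19 = 609 - 5/19 = 11566/19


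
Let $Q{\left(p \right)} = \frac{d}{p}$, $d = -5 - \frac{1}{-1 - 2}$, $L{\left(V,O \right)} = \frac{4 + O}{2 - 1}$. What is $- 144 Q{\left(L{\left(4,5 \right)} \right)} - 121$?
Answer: $- \frac{139}{3} \approx -46.333$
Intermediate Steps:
$L{\left(V,O \right)} = 4 + O$ ($L{\left(V,O \right)} = \frac{4 + O}{1} = \left(4 + O\right) 1 = 4 + O$)
$d = - \frac{14}{3}$ ($d = -5 - \frac{1}{-3} = -5 - - \frac{1}{3} = -5 + \frac{1}{3} = - \frac{14}{3} \approx -4.6667$)
$Q{\left(p \right)} = - \frac{14}{3 p}$
$- 144 Q{\left(L{\left(4,5 \right)} \right)} - 121 = - 144 \left(- \frac{14}{3 \left(4 + 5\right)}\right) - 121 = - 144 \left(- \frac{14}{3 \cdot 9}\right) - 121 = - 144 \left(\left(- \frac{14}{3}\right) \frac{1}{9}\right) - 121 = \left(-144\right) \left(- \frac{14}{27}\right) - 121 = \frac{224}{3} - 121 = - \frac{139}{3}$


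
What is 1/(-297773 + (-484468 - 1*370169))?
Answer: -1/1152410 ≈ -8.6775e-7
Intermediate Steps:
1/(-297773 + (-484468 - 1*370169)) = 1/(-297773 + (-484468 - 370169)) = 1/(-297773 - 854637) = 1/(-1152410) = -1/1152410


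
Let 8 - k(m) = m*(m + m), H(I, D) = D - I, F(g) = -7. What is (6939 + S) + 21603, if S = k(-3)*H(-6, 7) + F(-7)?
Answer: 28405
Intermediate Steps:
k(m) = 8 - 2*m² (k(m) = 8 - m*(m + m) = 8 - m*2*m = 8 - 2*m²)
S = -137 (S = (8 - 2*(-3)²)*(7 - 1*(-6)) - 7 = (8 - 2*9)*(7 + 6) - 7 = (8 - 18)*13 - 7 = -10*13 - 7 = -130 - 7 = -137)
(6939 + S) + 21603 = (6939 - 137) + 21603 = 6802 + 21603 = 28405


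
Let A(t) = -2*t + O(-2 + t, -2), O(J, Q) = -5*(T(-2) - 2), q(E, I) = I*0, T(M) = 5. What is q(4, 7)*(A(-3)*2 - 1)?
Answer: 0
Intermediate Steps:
q(E, I) = 0
O(J, Q) = -15 (O(J, Q) = -5*(5 - 2) = -5*3 = -15)
A(t) = -15 - 2*t (A(t) = -2*t - 15 = -15 - 2*t)
q(4, 7)*(A(-3)*2 - 1) = 0*((-15 - 2*(-3))*2 - 1) = 0*((-15 + 6)*2 - 1) = 0*(-9*2 - 1) = 0*(-18 - 1) = 0*(-19) = 0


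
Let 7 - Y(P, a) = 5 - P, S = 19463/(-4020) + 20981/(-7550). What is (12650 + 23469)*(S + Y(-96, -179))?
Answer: -11140122742913/3035100 ≈ -3.6704e+6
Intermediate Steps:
S = -23128927/3035100 (S = 19463*(-1/4020) + 20981*(-1/7550) = -19463/4020 - 20981/7550 = -23128927/3035100 ≈ -7.6205)
Y(P, a) = 2 + P (Y(P, a) = 7 - (5 - P) = 7 + (-5 + P) = 2 + P)
(12650 + 23469)*(S + Y(-96, -179)) = (12650 + 23469)*(-23128927/3035100 + (2 - 96)) = 36119*(-23128927/3035100 - 94) = 36119*(-308428327/3035100) = -11140122742913/3035100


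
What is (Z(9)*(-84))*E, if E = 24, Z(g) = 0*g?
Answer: 0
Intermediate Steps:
Z(g) = 0
(Z(9)*(-84))*E = (0*(-84))*24 = 0*24 = 0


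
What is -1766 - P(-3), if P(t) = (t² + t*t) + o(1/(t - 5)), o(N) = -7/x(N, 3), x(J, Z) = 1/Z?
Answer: -1763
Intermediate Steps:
o(N) = -21 (o(N) = -7/(1/3) = -7/⅓ = -7*3 = -21)
P(t) = -21 + 2*t² (P(t) = (t² + t*t) - 21 = (t² + t²) - 21 = 2*t² - 21 = -21 + 2*t²)
-1766 - P(-3) = -1766 - (-21 + 2*(-3)²) = -1766 - (-21 + 2*9) = -1766 - (-21 + 18) = -1766 - 1*(-3) = -1766 + 3 = -1763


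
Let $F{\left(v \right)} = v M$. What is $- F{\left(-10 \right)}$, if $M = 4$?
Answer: $40$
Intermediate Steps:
$F{\left(v \right)} = 4 v$ ($F{\left(v \right)} = v 4 = 4 v$)
$- F{\left(-10 \right)} = - 4 \left(-10\right) = \left(-1\right) \left(-40\right) = 40$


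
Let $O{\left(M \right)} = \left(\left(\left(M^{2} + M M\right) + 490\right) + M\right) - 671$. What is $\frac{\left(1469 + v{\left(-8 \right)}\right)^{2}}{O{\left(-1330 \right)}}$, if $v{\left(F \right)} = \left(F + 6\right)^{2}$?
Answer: $\frac{241081}{392921} \approx 0.61356$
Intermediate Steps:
$O{\left(M \right)} = -181 + M + 2 M^{2}$ ($O{\left(M \right)} = \left(\left(\left(M^{2} + M^{2}\right) + 490\right) + M\right) - 671 = \left(\left(2 M^{2} + 490\right) + M\right) - 671 = \left(\left(490 + 2 M^{2}\right) + M\right) - 671 = \left(490 + M + 2 M^{2}\right) - 671 = -181 + M + 2 M^{2}$)
$v{\left(F \right)} = \left(6 + F\right)^{2}$
$\frac{\left(1469 + v{\left(-8 \right)}\right)^{2}}{O{\left(-1330 \right)}} = \frac{\left(1469 + \left(6 - 8\right)^{2}\right)^{2}}{-181 - 1330 + 2 \left(-1330\right)^{2}} = \frac{\left(1469 + \left(-2\right)^{2}\right)^{2}}{-181 - 1330 + 2 \cdot 1768900} = \frac{\left(1469 + 4\right)^{2}}{-181 - 1330 + 3537800} = \frac{1473^{2}}{3536289} = 2169729 \cdot \frac{1}{3536289} = \frac{241081}{392921}$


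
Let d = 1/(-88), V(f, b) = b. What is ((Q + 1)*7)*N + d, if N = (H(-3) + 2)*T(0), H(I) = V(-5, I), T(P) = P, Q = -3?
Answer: -1/88 ≈ -0.011364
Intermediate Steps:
d = -1/88 ≈ -0.011364
H(I) = I
N = 0 (N = (-3 + 2)*0 = -1*0 = 0)
((Q + 1)*7)*N + d = ((-3 + 1)*7)*0 - 1/88 = -2*7*0 - 1/88 = -14*0 - 1/88 = 0 - 1/88 = -1/88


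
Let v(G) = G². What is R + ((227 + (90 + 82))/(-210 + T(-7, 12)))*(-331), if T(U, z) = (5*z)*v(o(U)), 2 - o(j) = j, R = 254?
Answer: 349677/1550 ≈ 225.60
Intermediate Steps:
o(j) = 2 - j
T(U, z) = 5*z*(2 - U)² (T(U, z) = (5*z)*(2 - U)² = 5*z*(2 - U)²)
R + ((227 + (90 + 82))/(-210 + T(-7, 12)))*(-331) = 254 + ((227 + (90 + 82))/(-210 + 5*12*(-2 - 7)²))*(-331) = 254 + ((227 + 172)/(-210 + 5*12*(-9)²))*(-331) = 254 + (399/(-210 + 5*12*81))*(-331) = 254 + (399/(-210 + 4860))*(-331) = 254 + (399/4650)*(-331) = 254 + (399*(1/4650))*(-331) = 254 + (133/1550)*(-331) = 254 - 44023/1550 = 349677/1550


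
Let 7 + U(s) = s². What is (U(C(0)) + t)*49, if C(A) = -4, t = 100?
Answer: 5341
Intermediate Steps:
U(s) = -7 + s²
(U(C(0)) + t)*49 = ((-7 + (-4)²) + 100)*49 = ((-7 + 16) + 100)*49 = (9 + 100)*49 = 109*49 = 5341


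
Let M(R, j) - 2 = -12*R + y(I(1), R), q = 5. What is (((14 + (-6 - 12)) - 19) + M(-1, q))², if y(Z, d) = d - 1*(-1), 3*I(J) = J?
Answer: 81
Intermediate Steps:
I(J) = J/3
y(Z, d) = 1 + d (y(Z, d) = d + 1 = 1 + d)
M(R, j) = 3 - 11*R (M(R, j) = 2 + (-12*R + (1 + R)) = 2 + (1 - 11*R) = 3 - 11*R)
(((14 + (-6 - 12)) - 19) + M(-1, q))² = (((14 + (-6 - 12)) - 19) + (3 - 11*(-1)))² = (((14 - 18) - 19) + (3 + 11))² = ((-4 - 19) + 14)² = (-23 + 14)² = (-9)² = 81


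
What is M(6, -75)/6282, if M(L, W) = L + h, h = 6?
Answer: 2/1047 ≈ 0.0019102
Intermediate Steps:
M(L, W) = 6 + L (M(L, W) = L + 6 = 6 + L)
M(6, -75)/6282 = (6 + 6)/6282 = 12*(1/6282) = 2/1047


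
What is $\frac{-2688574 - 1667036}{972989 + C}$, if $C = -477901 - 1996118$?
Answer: $\frac{435561}{150103} \approx 2.9017$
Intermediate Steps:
$C = -2474019$
$\frac{-2688574 - 1667036}{972989 + C} = \frac{-2688574 - 1667036}{972989 - 2474019} = - \frac{4355610}{-1501030} = \left(-4355610\right) \left(- \frac{1}{1501030}\right) = \frac{435561}{150103}$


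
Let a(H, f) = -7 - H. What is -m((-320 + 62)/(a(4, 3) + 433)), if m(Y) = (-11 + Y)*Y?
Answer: -316050/44521 ≈ -7.0989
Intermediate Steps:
m(Y) = Y*(-11 + Y)
-m((-320 + 62)/(a(4, 3) + 433)) = -(-320 + 62)/((-7 - 1*4) + 433)*(-11 + (-320 + 62)/((-7 - 1*4) + 433)) = -(-258/((-7 - 4) + 433))*(-11 - 258/((-7 - 4) + 433)) = -(-258/(-11 + 433))*(-11 - 258/(-11 + 433)) = -(-258/422)*(-11 - 258/422) = -(-258*1/422)*(-11 - 258*1/422) = -(-129)*(-11 - 129/211)/211 = -(-129)*(-2450)/(211*211) = -1*316050/44521 = -316050/44521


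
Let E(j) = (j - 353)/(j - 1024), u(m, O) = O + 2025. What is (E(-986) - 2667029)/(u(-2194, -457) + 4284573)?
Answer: -5360726951/8615143410 ≈ -0.62224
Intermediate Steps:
u(m, O) = 2025 + O
E(j) = (-353 + j)/(-1024 + j)
(E(-986) - 2667029)/(u(-2194, -457) + 4284573) = ((-353 - 986)/(-1024 - 986) - 2667029)/((2025 - 457) + 4284573) = (-1339/(-2010) - 2667029)/(1568 + 4284573) = (-1/2010*(-1339) - 2667029)/4286141 = (1339/2010 - 2667029)*(1/4286141) = -5360726951/2010*1/4286141 = -5360726951/8615143410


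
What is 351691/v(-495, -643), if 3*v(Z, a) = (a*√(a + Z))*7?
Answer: 1055073*I*√1138/5122138 ≈ 6.9487*I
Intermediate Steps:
v(Z, a) = 7*a*√(Z + a)/3 (v(Z, a) = ((a*√(a + Z))*7)/3 = ((a*√(Z + a))*7)/3 = (7*a*√(Z + a))/3 = 7*a*√(Z + a)/3)
351691/v(-495, -643) = 351691/(((7/3)*(-643)*√(-495 - 643))) = 351691/(((7/3)*(-643)*√(-1138))) = 351691/(((7/3)*(-643)*(I*√1138))) = 351691/((-4501*I*√1138/3)) = 351691*(3*I*√1138/5122138) = 1055073*I*√1138/5122138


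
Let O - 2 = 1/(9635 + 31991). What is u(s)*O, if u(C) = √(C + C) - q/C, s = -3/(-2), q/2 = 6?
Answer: -333012/20813 + 83253*√3/41626 ≈ -12.536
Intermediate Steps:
O = 83253/41626 (O = 2 + 1/(9635 + 31991) = 2 + 1/41626 = 83253/41626 ≈ 2.0000)
q = 12 (q = 2*6 = 12)
s = 3/2 (s = -3*(-½) = 3/2 ≈ 1.5000)
u(C) = -12/C + √2*√C (u(C) = √(C + C) - 12/C = √(2*C) - 12/C = √2*√C - 12/C = -12/C + √2*√C)
u(s)*O = ((-12 + √2*(3/2)^(3/2))/(3/2))*(83253/41626) = (2*(-12 + √2*(3*√6/4))/3)*(83253/41626) = (2*(-12 + 3*√3/2)/3)*(83253/41626) = (-8 + √3)*(83253/41626) = -333012/20813 + 83253*√3/41626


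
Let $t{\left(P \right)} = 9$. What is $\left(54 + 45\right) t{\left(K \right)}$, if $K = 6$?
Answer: $891$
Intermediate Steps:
$\left(54 + 45\right) t{\left(K \right)} = \left(54 + 45\right) 9 = 99 \cdot 9 = 891$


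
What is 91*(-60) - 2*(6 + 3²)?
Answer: -5490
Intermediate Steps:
91*(-60) - 2*(6 + 3²) = -5460 - 2*(6 + 9) = -5460 - 2*15 = -5460 - 30 = -5490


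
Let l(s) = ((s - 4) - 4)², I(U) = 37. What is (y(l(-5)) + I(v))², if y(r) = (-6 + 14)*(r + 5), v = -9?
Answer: 2042041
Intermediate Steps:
l(s) = (-8 + s)² (l(s) = ((-4 + s) - 4)² = (-8 + s)²)
y(r) = 40 + 8*r (y(r) = 8*(5 + r) = 40 + 8*r)
(y(l(-5)) + I(v))² = ((40 + 8*(-8 - 5)²) + 37)² = ((40 + 8*(-13)²) + 37)² = ((40 + 8*169) + 37)² = ((40 + 1352) + 37)² = (1392 + 37)² = 1429² = 2042041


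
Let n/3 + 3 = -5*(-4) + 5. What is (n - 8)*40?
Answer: 2320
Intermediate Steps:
n = 66 (n = -9 + 3*(-5*(-4) + 5) = -9 + 3*(20 + 5) = -9 + 3*25 = -9 + 75 = 66)
(n - 8)*40 = (66 - 8)*40 = 58*40 = 2320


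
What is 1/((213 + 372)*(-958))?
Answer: -1/560430 ≈ -1.7843e-6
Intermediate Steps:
1/((213 + 372)*(-958)) = -1/958/585 = (1/585)*(-1/958) = -1/560430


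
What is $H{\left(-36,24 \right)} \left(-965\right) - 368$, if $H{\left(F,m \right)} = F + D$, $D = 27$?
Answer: $8317$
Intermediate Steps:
$H{\left(F,m \right)} = 27 + F$ ($H{\left(F,m \right)} = F + 27 = 27 + F$)
$H{\left(-36,24 \right)} \left(-965\right) - 368 = \left(27 - 36\right) \left(-965\right) - 368 = \left(-9\right) \left(-965\right) - 368 = 8685 - 368 = 8317$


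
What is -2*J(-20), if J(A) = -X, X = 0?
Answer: 0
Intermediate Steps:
J(A) = 0 (J(A) = -1*0 = 0)
-2*J(-20) = -2*0 = 0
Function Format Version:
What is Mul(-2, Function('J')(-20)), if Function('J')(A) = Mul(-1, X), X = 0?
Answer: 0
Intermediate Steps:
Function('J')(A) = 0 (Function('J')(A) = Mul(-1, 0) = 0)
Mul(-2, Function('J')(-20)) = Mul(-2, 0) = 0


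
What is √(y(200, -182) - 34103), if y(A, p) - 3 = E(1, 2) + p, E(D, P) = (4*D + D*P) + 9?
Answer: I*√34267 ≈ 185.11*I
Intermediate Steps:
E(D, P) = 9 + 4*D + D*P
y(A, p) = 18 + p (y(A, p) = 3 + ((9 + 4*1 + 1*2) + p) = 3 + ((9 + 4 + 2) + p) = 3 + (15 + p) = 18 + p)
√(y(200, -182) - 34103) = √((18 - 182) - 34103) = √(-164 - 34103) = √(-34267) = I*√34267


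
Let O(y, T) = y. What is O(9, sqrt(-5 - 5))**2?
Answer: 81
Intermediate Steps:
O(9, sqrt(-5 - 5))**2 = 9**2 = 81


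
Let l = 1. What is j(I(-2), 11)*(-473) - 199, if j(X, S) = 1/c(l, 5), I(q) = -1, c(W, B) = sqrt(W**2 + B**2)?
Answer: -199 - 473*sqrt(26)/26 ≈ -291.76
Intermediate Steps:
c(W, B) = sqrt(B**2 + W**2)
j(X, S) = sqrt(26)/26 (j(X, S) = 1/(sqrt(5**2 + 1**2)) = 1/(sqrt(25 + 1)) = 1/(sqrt(26)) = sqrt(26)/26)
j(I(-2), 11)*(-473) - 199 = (sqrt(26)/26)*(-473) - 199 = -473*sqrt(26)/26 - 199 = -199 - 473*sqrt(26)/26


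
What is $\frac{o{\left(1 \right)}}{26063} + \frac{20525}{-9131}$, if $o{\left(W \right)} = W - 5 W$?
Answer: $- \frac{534979599}{237981253} \approx -2.248$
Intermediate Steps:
$o{\left(W \right)} = - 4 W$
$\frac{o{\left(1 \right)}}{26063} + \frac{20525}{-9131} = \frac{\left(-4\right) 1}{26063} + \frac{20525}{-9131} = \left(-4\right) \frac{1}{26063} + 20525 \left(- \frac{1}{9131}\right) = - \frac{4}{26063} - \frac{20525}{9131} = - \frac{534979599}{237981253}$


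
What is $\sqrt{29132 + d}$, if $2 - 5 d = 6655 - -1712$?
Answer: $9 \sqrt{339} \approx 165.71$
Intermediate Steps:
$d = -1673$ ($d = \frac{2}{5} - \frac{6655 - -1712}{5} = \frac{2}{5} - \frac{6655 + 1712}{5} = \frac{2}{5} - \frac{8367}{5} = -1673$)
$\sqrt{29132 + d} = \sqrt{29132 - 1673} = \sqrt{27459} = 9 \sqrt{339}$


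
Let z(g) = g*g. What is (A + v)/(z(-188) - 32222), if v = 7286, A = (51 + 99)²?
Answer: 14893/1561 ≈ 9.5407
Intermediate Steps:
A = 22500 (A = 150² = 22500)
z(g) = g²
(A + v)/(z(-188) - 32222) = (22500 + 7286)/((-188)² - 32222) = 29786/(35344 - 32222) = 29786/3122 = 29786*(1/3122) = 14893/1561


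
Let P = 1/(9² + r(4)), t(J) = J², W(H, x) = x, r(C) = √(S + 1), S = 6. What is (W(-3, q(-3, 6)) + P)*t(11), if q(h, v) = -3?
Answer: -2369301/6554 - 121*√7/6554 ≈ -361.55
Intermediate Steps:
r(C) = √7 (r(C) = √(6 + 1) = √7)
P = 1/(81 + √7) (P = 1/(9² + √7) = 1/(81 + √7) ≈ 0.011955)
(W(-3, q(-3, 6)) + P)*t(11) = (-3 + (81/6554 - √7/6554))*11² = (-19581/6554 - √7/6554)*121 = -2369301/6554 - 121*√7/6554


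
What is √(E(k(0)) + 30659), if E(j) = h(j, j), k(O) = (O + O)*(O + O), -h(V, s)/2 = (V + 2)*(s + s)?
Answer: √30659 ≈ 175.10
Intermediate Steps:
h(V, s) = -4*s*(2 + V) (h(V, s) = -2*(V + 2)*(s + s) = -2*(2 + V)*2*s = -4*s*(2 + V))
k(O) = 4*O² (k(O) = (2*O)*(2*O) = 4*O²)
E(j) = -4*j*(2 + j)
√(E(k(0)) + 30659) = √(-4*4*0²*(2 + 4*0²) + 30659) = √(-4*4*0*(2 + 4*0) + 30659) = √(-4*0*(2 + 0) + 30659) = √(-4*0*2 + 30659) = √(0 + 30659) = √30659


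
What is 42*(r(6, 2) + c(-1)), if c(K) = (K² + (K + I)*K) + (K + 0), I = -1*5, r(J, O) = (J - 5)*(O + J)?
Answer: 588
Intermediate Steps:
r(J, O) = (-5 + J)*(J + O)
I = -5
c(K) = K + K² + K*(-5 + K) (c(K) = (K² + (K - 5)*K) + (K + 0) = (K² + (-5 + K)*K) + K = (K² + K*(-5 + K)) + K = K + K² + K*(-5 + K))
42*(r(6, 2) + c(-1)) = 42*((6² - 5*6 - 5*2 + 6*2) + 2*(-1)*(-2 - 1)) = 42*((36 - 30 - 10 + 12) + 2*(-1)*(-3)) = 42*(8 + 6) = 42*14 = 588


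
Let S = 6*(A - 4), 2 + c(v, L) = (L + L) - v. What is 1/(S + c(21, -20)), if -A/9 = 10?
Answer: -1/627 ≈ -0.0015949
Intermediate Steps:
A = -90 (A = -9*10 = -90)
c(v, L) = -2 - v + 2*L (c(v, L) = -2 + ((L + L) - v) = -2 + (2*L - v) = -2 + (-v + 2*L) = -2 - v + 2*L)
S = -564 (S = 6*(-90 - 4) = 6*(-94) = -564)
1/(S + c(21, -20)) = 1/(-564 + (-2 - 1*21 + 2*(-20))) = 1/(-564 + (-2 - 21 - 40)) = 1/(-564 - 63) = 1/(-627) = -1/627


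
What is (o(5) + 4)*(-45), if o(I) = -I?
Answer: 45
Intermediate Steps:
(o(5) + 4)*(-45) = (-1*5 + 4)*(-45) = (-5 + 4)*(-45) = -1*(-45) = 45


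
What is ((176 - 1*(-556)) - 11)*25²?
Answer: 450625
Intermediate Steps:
((176 - 1*(-556)) - 11)*25² = ((176 + 556) - 11)*625 = (732 - 11)*625 = 721*625 = 450625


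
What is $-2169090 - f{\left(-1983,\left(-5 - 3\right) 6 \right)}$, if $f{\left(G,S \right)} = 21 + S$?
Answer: $-2169063$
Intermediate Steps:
$-2169090 - f{\left(-1983,\left(-5 - 3\right) 6 \right)} = -2169090 - \left(21 + \left(-5 - 3\right) 6\right) = -2169090 - \left(21 - 48\right) = -2169090 - -27 = -2169090 + 27 = -2169063$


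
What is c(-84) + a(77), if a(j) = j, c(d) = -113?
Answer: -36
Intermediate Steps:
c(-84) + a(77) = -113 + 77 = -36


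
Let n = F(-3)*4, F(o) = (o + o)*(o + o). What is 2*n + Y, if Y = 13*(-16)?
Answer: 80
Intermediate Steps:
F(o) = 4*o² (F(o) = (2*o)*(2*o) = 4*o²)
Y = -208
n = 144 (n = (4*(-3)²)*4 = (4*9)*4 = 36*4 = 144)
2*n + Y = 2*144 - 208 = 288 - 208 = 80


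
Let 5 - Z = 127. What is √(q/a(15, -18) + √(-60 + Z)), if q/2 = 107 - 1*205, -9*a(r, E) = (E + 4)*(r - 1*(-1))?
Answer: √(-126 + 16*I*√182)/4 ≈ 1.968 + 3.4275*I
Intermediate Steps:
a(r, E) = -(1 + r)*(4 + E)/9 (a(r, E) = -(E + 4)*(r - 1*(-1))/9 = -(4 + E)*(r + 1)/9 = -(4 + E)*(1 + r)/9 = -(1 + r)*(4 + E)/9)
q = -196 (q = 2*(107 - 1*205) = 2*(107 - 205) = 2*(-98) = -196)
Z = -122 (Z = 5 - 1*127 = 5 - 127 = -122)
√(q/a(15, -18) + √(-60 + Z)) = √(-196/(-4/9 - 4/9*15 - ⅑*(-18) - ⅑*(-18)*15) + √(-60 - 122)) = √(-196/(-4/9 - 20/3 + 2 + 30) + √(-182)) = √(-196/224/9 + I*√182) = √(-196*9/224 + I*√182) = √(-63/8 + I*√182)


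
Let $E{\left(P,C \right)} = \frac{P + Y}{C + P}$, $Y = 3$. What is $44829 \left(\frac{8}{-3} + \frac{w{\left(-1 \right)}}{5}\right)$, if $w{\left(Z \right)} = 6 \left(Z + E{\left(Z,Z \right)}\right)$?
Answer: $- \frac{1135668}{5} \approx -2.2713 \cdot 10^{5}$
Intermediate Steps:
$E{\left(P,C \right)} = \frac{3 + P}{C + P}$ ($E{\left(P,C \right)} = \frac{P + 3}{C + P} = \frac{3 + P}{C + P}$)
$w{\left(Z \right)} = 6 Z + \frac{3 \left(3 + Z\right)}{Z}$ ($w{\left(Z \right)} = 6 \left(Z + \frac{3 + Z}{Z + Z}\right) = 6 \left(Z + \frac{3 + Z}{2 Z}\right) = 6 Z + \frac{3 \left(3 + Z\right)}{Z}$)
$44829 \left(\frac{8}{-3} + \frac{w{\left(-1 \right)}}{5}\right) = 44829 \left(\frac{8}{-3} + \frac{3 + 6 \left(-1\right) + \frac{9}{-1}}{5}\right) = 44829 \left(8 \left(- \frac{1}{3}\right) + \left(3 - 6 + 9 \left(-1\right)\right) \frac{1}{5}\right) = 44829 \left(- \frac{8}{3} + \left(3 - 6 - 9\right) \frac{1}{5}\right) = 44829 \left(- \frac{8}{3} - \frac{12}{5}\right) = 44829 \left(- \frac{76}{15}\right) = - \frac{1135668}{5}$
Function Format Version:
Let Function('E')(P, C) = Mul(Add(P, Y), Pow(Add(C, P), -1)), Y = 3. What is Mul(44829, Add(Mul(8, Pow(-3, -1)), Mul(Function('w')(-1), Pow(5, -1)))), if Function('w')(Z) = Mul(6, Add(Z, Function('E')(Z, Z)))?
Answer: Rational(-1135668, 5) ≈ -2.2713e+5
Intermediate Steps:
Function('E')(P, C) = Mul(Pow(Add(C, P), -1), Add(3, P)) (Function('E')(P, C) = Mul(Add(P, 3), Pow(Add(C, P), -1)) = Mul(Add(3, P), Pow(Add(C, P), -1)) = Mul(Pow(Add(C, P), -1), Add(3, P)))
Function('w')(Z) = Add(Mul(6, Z), Mul(3, Pow(Z, -1), Add(3, Z))) (Function('w')(Z) = Mul(6, Add(Z, Mul(Pow(Add(Z, Z), -1), Add(3, Z)))) = Mul(6, Add(Z, Mul(Pow(Mul(2, Z), -1), Add(3, Z)))) = Mul(6, Add(Z, Mul(Mul(Rational(1, 2), Pow(Z, -1)), Add(3, Z)))) = Mul(6, Add(Z, Mul(Rational(1, 2), Pow(Z, -1), Add(3, Z)))) = Add(Mul(6, Z), Mul(3, Pow(Z, -1), Add(3, Z))))
Mul(44829, Add(Mul(8, Pow(-3, -1)), Mul(Function('w')(-1), Pow(5, -1)))) = Mul(44829, Add(Mul(8, Pow(-3, -1)), Mul(Add(3, Mul(6, -1), Mul(9, Pow(-1, -1))), Pow(5, -1)))) = Mul(44829, Add(Mul(8, Rational(-1, 3)), Mul(Add(3, -6, Mul(9, -1)), Rational(1, 5)))) = Mul(44829, Add(Rational(-8, 3), Mul(Add(3, -6, -9), Rational(1, 5)))) = Mul(44829, Add(Rational(-8, 3), Mul(-12, Rational(1, 5)))) = Mul(44829, Add(Rational(-8, 3), Rational(-12, 5))) = Mul(44829, Rational(-76, 15)) = Rational(-1135668, 5)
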